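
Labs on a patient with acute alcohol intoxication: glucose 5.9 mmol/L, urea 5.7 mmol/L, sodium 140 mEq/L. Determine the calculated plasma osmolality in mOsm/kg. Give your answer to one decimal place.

Calculated osmolality = 2·Na + glucose + urea
= 2·140 + 5.9 + 5.7
= 280 + 5.90 + 5.70
= 291.6 mOsm/kg

291.6 mOsm/kg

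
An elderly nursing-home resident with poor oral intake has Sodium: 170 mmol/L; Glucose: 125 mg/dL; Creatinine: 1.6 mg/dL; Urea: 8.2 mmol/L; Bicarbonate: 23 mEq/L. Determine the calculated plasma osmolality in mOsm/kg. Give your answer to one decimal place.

Calculated osmolality = 2·Na + glucose/18 + urea
= 2·170 + 125/18 + 8.2
= 340 + 6.94 + 8.20
= 355.14 mOsm/kg

355.1 mOsm/kg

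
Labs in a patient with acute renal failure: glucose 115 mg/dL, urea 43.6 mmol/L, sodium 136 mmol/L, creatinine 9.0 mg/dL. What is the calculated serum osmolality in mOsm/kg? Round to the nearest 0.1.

Calculated osmolality = 2·Na + glucose/18 + urea
= 2·136 + 115/18 + 43.6
= 272 + 6.39 + 43.60
= 321.99 mOsm/kg

322.0 mOsm/kg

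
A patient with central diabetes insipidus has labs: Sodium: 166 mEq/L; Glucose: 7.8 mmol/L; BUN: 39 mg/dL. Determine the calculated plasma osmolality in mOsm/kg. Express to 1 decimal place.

Calculated osmolality = 2·Na + glucose + BUN/2.8
= 2·166 + 7.8 + 39/2.8
= 332 + 7.80 + 13.93
= 353.73 mOsm/kg

353.7 mOsm/kg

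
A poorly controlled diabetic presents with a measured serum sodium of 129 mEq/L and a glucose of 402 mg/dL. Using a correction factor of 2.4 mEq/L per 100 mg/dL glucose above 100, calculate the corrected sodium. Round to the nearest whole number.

136 mEq/L

Corrected Na = measured Na + 2.4 · (glucose − 100)/100
= 129 + 2.4 · (402 − 100)/100
= 129 + 7.2
= 136.2 mEq/L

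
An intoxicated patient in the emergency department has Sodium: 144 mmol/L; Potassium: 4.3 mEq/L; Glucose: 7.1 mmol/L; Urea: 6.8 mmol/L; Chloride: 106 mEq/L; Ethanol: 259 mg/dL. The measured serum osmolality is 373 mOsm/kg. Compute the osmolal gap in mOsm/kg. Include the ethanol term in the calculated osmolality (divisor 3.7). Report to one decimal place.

1.1 mOsm/kg

Calculated osmolality = 2·Na + glucose + urea + ethanol/3.7
= 2·144 + 7.1 + 6.8 + 259/3.7
= 288 + 7.10 + 6.80 + 70
= 371.9 mOsm/kg ≈ 371.9 mOsm/kg
Osmolar gap = measured − calculated = 373 − 371.9 = 1.1 mOsm/kg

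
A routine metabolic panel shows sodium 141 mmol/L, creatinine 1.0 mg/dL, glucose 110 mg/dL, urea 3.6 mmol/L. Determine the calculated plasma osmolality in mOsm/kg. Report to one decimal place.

291.7 mOsm/kg

Calculated osmolality = 2·Na + glucose/18 + urea
= 2·141 + 110/18 + 3.6
= 282 + 6.11 + 3.60
= 291.71 mOsm/kg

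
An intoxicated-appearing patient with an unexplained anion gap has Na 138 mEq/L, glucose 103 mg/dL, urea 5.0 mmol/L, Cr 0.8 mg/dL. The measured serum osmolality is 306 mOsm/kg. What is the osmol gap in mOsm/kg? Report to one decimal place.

19.3 mOsm/kg

Calculated osmolality = 2·Na + glucose/18 + urea
= 2·138 + 103/18 + 5
= 276 + 5.72 + 5
= 286.72 mOsm/kg ≈ 286.7 mOsm/kg
Osmolar gap = measured − calculated = 306 − 286.7 = 19.3 mOsm/kg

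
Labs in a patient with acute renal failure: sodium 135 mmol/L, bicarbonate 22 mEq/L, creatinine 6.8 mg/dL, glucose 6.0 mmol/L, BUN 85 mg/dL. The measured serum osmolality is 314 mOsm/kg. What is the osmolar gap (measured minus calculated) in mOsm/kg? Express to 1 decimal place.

7.6 mOsm/kg

Calculated osmolality = 2·Na + glucose + BUN/2.8
= 2·135 + 6 + 85/2.8
= 270 + 6 + 30.36
= 306.36 mOsm/kg ≈ 306.4 mOsm/kg
Osmolar gap = measured − calculated = 314 − 306.4 = 7.6 mOsm/kg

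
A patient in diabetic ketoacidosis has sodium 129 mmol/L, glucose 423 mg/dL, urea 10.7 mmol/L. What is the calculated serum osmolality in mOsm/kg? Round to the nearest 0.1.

292.2 mOsm/kg

Calculated osmolality = 2·Na + glucose/18 + urea
= 2·129 + 423/18 + 10.7
= 258 + 23.50 + 10.70
= 292.2 mOsm/kg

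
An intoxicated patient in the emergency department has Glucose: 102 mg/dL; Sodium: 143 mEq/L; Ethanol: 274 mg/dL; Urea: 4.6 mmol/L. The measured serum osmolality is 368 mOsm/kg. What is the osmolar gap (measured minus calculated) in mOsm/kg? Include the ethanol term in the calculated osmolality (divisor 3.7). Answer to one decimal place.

-2.3 mOsm/kg

Calculated osmolality = 2·Na + glucose/18 + urea + ethanol/3.7
= 2·143 + 102/18 + 4.6 + 274/3.7
= 286 + 5.67 + 4.60 + 74.05
= 370.32 mOsm/kg ≈ 370.3 mOsm/kg
Osmolar gap = measured − calculated = 368 − 370.3 = -2.3 mOsm/kg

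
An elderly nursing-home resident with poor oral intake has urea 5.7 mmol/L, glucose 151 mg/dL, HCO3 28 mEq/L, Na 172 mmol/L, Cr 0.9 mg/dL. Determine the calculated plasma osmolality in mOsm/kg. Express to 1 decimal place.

Calculated osmolality = 2·Na + glucose/18 + urea
= 2·172 + 151/18 + 5.7
= 344 + 8.39 + 5.70
= 358.09 mOsm/kg

358.1 mOsm/kg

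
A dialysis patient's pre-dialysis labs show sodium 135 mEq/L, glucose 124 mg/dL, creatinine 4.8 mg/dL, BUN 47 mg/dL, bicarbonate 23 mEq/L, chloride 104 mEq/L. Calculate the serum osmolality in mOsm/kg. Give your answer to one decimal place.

Calculated osmolality = 2·Na + glucose/18 + BUN/2.8
= 2·135 + 124/18 + 47/2.8
= 270 + 6.89 + 16.79
= 293.68 mOsm/kg

293.7 mOsm/kg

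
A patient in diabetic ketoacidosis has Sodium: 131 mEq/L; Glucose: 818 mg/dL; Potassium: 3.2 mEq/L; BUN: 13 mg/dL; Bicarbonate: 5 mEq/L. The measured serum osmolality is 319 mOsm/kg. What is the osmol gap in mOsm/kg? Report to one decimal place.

6.9 mOsm/kg

Calculated osmolality = 2·Na + glucose/18 + BUN/2.8
= 2·131 + 818/18 + 13/2.8
= 262 + 45.44 + 4.64
= 312.08 mOsm/kg ≈ 312.1 mOsm/kg
Osmolar gap = measured − calculated = 319 − 312.1 = 6.9 mOsm/kg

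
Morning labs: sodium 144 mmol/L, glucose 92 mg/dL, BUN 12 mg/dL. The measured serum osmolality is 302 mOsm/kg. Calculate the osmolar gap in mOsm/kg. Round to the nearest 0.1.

Calculated osmolality = 2·Na + glucose/18 + BUN/2.8
= 2·144 + 92/18 + 12/2.8
= 288 + 5.11 + 4.29
= 297.4 mOsm/kg ≈ 297.4 mOsm/kg
Osmolar gap = measured − calculated = 302 − 297.4 = 4.6 mOsm/kg

4.6 mOsm/kg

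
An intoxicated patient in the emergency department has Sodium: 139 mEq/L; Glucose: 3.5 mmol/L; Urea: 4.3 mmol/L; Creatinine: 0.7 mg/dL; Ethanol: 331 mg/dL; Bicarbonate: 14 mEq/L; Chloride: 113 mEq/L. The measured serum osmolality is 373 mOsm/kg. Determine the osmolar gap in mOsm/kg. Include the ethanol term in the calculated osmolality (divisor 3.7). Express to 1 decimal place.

Calculated osmolality = 2·Na + glucose + urea + ethanol/3.7
= 2·139 + 3.5 + 4.3 + 331/3.7
= 278 + 3.50 + 4.30 + 89.46
= 375.26 mOsm/kg ≈ 375.3 mOsm/kg
Osmolar gap = measured − calculated = 373 − 375.3 = -2.3 mOsm/kg

-2.3 mOsm/kg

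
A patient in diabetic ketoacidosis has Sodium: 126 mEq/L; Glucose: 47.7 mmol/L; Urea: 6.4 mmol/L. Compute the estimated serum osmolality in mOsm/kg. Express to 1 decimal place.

Calculated osmolality = 2·Na + glucose + urea
= 2·126 + 47.7 + 6.4
= 252 + 47.70 + 6.40
= 306.1 mOsm/kg

306.1 mOsm/kg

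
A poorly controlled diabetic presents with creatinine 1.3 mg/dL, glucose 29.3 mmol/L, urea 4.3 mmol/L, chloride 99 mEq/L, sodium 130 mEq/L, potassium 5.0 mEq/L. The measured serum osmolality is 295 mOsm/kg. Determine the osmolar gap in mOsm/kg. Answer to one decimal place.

Calculated osmolality = 2·Na + glucose + urea
= 2·130 + 29.3 + 4.3
= 260 + 29.30 + 4.30
= 293.6 mOsm/kg ≈ 293.6 mOsm/kg
Osmolar gap = measured − calculated = 295 − 293.6 = 1.4 mOsm/kg

1.4 mOsm/kg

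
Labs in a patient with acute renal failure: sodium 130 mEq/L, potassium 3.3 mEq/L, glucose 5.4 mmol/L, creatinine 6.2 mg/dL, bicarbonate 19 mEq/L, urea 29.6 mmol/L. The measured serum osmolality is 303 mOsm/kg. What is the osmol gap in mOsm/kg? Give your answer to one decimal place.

Calculated osmolality = 2·Na + glucose + urea
= 2·130 + 5.4 + 29.6
= 260 + 5.40 + 29.60
= 295 mOsm/kg ≈ 295.0 mOsm/kg
Osmolar gap = measured − calculated = 303 − 295.0 = 8.0 mOsm/kg

8.0 mOsm/kg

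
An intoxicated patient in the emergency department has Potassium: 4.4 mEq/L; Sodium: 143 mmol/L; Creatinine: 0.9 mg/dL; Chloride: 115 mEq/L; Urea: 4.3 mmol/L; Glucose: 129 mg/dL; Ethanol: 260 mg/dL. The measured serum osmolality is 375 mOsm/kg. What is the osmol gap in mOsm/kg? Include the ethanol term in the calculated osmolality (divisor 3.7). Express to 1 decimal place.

Calculated osmolality = 2·Na + glucose/18 + urea + ethanol/3.7
= 2·143 + 129/18 + 4.3 + 260/3.7
= 286 + 7.17 + 4.30 + 70.27
= 367.74 mOsm/kg ≈ 367.7 mOsm/kg
Osmolar gap = measured − calculated = 375 − 367.7 = 7.3 mOsm/kg

7.3 mOsm/kg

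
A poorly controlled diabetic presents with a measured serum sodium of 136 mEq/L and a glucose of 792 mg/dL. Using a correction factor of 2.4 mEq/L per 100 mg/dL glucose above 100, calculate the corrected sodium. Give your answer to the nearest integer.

Corrected Na = measured Na + 2.4 · (glucose − 100)/100
= 136 + 2.4 · (792 − 100)/100
= 136 + 16.6
= 152.6 mEq/L

153 mEq/L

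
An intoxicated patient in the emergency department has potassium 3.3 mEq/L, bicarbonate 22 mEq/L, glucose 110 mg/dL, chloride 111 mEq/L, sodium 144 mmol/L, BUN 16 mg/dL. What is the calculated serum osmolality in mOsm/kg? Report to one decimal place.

299.8 mOsm/kg

Calculated osmolality = 2·Na + glucose/18 + BUN/2.8
= 2·144 + 110/18 + 16/2.8
= 288 + 6.11 + 5.71
= 299.82 mOsm/kg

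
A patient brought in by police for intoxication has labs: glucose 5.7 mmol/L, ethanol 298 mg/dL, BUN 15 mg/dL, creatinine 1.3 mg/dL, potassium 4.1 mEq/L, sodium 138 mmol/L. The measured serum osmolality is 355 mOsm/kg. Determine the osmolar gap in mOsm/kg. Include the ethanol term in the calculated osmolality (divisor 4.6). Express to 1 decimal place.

Calculated osmolality = 2·Na + glucose + BUN/2.8 + ethanol/4.6
= 2·138 + 5.7 + 15/2.8 + 298/4.6
= 276 + 5.70 + 5.36 + 64.78
= 351.84 mOsm/kg ≈ 351.8 mOsm/kg
Osmolar gap = measured − calculated = 355 − 351.8 = 3.2 mOsm/kg

3.2 mOsm/kg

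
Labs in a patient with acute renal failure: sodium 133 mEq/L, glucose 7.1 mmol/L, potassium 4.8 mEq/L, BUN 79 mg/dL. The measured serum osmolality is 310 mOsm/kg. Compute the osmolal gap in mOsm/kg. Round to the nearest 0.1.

8.7 mOsm/kg

Calculated osmolality = 2·Na + glucose + BUN/2.8
= 2·133 + 7.1 + 79/2.8
= 266 + 7.10 + 28.21
= 301.31 mOsm/kg ≈ 301.3 mOsm/kg
Osmolar gap = measured − calculated = 310 − 301.3 = 8.7 mOsm/kg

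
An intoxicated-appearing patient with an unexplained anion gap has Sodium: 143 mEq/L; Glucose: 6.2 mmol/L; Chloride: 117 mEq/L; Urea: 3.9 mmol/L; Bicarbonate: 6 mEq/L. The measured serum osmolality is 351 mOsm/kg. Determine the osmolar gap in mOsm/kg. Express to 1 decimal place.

54.9 mOsm/kg

Calculated osmolality = 2·Na + glucose + urea
= 2·143 + 6.2 + 3.9
= 286 + 6.20 + 3.90
= 296.1 mOsm/kg ≈ 296.1 mOsm/kg
Osmolar gap = measured − calculated = 351 − 296.1 = 54.9 mOsm/kg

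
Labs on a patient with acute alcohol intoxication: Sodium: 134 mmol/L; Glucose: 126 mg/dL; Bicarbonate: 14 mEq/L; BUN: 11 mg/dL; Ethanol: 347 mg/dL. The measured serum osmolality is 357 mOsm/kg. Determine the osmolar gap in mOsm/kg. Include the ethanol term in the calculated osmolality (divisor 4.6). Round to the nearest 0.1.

2.6 mOsm/kg

Calculated osmolality = 2·Na + glucose/18 + BUN/2.8 + ethanol/4.6
= 2·134 + 126/18 + 11/2.8 + 347/4.6
= 268 + 7 + 3.93 + 75.43
= 354.36 mOsm/kg ≈ 354.4 mOsm/kg
Osmolar gap = measured − calculated = 357 − 354.4 = 2.6 mOsm/kg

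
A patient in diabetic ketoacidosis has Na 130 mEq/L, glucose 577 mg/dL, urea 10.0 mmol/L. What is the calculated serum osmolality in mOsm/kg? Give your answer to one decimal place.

Calculated osmolality = 2·Na + glucose/18 + urea
= 2·130 + 577/18 + 10
= 260 + 32.06 + 10
= 302.06 mOsm/kg

302.1 mOsm/kg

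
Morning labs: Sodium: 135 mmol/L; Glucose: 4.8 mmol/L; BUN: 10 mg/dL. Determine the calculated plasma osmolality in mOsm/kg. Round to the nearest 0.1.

Calculated osmolality = 2·Na + glucose + BUN/2.8
= 2·135 + 4.8 + 10/2.8
= 270 + 4.80 + 3.57
= 278.37 mOsm/kg

278.4 mOsm/kg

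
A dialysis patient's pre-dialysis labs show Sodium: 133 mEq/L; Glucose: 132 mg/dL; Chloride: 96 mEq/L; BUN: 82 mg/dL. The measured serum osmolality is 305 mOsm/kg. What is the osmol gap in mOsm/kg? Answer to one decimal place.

2.4 mOsm/kg

Calculated osmolality = 2·Na + glucose/18 + BUN/2.8
= 2·133 + 132/18 + 82/2.8
= 266 + 7.33 + 29.29
= 302.62 mOsm/kg ≈ 302.6 mOsm/kg
Osmolar gap = measured − calculated = 305 − 302.6 = 2.4 mOsm/kg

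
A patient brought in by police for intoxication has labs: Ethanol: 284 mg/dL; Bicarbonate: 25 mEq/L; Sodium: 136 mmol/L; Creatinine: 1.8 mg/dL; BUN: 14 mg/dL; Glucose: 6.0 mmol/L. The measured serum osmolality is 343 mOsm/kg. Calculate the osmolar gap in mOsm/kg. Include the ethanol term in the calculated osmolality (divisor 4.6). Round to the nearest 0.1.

-1.7 mOsm/kg

Calculated osmolality = 2·Na + glucose + BUN/2.8 + ethanol/4.6
= 2·136 + 6 + 14/2.8 + 284/4.6
= 272 + 6 + 5 + 61.74
= 344.74 mOsm/kg ≈ 344.7 mOsm/kg
Osmolar gap = measured − calculated = 343 − 344.7 = -1.7 mOsm/kg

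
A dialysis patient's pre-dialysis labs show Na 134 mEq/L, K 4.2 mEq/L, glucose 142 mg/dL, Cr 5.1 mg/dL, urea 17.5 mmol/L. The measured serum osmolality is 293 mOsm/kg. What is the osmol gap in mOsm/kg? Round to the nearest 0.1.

Calculated osmolality = 2·Na + glucose/18 + urea
= 2·134 + 142/18 + 17.5
= 268 + 7.89 + 17.50
= 293.39 mOsm/kg ≈ 293.4 mOsm/kg
Osmolar gap = measured − calculated = 293 − 293.4 = -0.4 mOsm/kg

-0.4 mOsm/kg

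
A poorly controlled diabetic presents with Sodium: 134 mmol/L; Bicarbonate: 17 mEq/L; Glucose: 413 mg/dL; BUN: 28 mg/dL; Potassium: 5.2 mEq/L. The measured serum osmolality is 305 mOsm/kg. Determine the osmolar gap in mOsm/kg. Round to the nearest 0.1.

4.1 mOsm/kg

Calculated osmolality = 2·Na + glucose/18 + BUN/2.8
= 2·134 + 413/18 + 28/2.8
= 268 + 22.94 + 10
= 300.94 mOsm/kg ≈ 300.9 mOsm/kg
Osmolar gap = measured − calculated = 305 − 300.9 = 4.1 mOsm/kg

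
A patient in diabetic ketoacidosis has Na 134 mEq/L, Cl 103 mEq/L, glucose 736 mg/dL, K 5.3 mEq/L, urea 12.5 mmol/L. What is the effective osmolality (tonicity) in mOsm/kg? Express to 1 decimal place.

308.9 mOsm/kg

Effective osmolality excludes urea (freely permeant across cell membranes):
2·Na + glucose/18
= 2·134 + 736/18
= 268 + 40.89
= 308.89 mOsm/kg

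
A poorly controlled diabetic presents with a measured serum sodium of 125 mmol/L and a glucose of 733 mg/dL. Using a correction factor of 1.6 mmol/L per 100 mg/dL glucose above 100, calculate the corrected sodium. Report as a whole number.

Corrected Na = measured Na + 1.6 · (glucose − 100)/100
= 125 + 1.6 · (733 − 100)/100
= 125 + 10.1
= 135.1 mmol/L

135 mmol/L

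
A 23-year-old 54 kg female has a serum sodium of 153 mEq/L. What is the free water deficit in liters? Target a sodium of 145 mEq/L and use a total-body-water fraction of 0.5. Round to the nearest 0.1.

TBW = 0.5 · 54 = 27 L
Free water deficit = TBW · (Na/145 − 1)
= 27 · (153/145 − 1)
= 27 · 0.0552
= 1.49 L

1.5 L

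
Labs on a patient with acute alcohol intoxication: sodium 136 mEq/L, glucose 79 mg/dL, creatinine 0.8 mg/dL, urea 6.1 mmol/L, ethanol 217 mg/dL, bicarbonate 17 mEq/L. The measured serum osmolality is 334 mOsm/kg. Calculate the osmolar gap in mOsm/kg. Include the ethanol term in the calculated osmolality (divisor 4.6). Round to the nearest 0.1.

Calculated osmolality = 2·Na + glucose/18 + urea + ethanol/4.6
= 2·136 + 79/18 + 6.1 + 217/4.6
= 272 + 4.39 + 6.10 + 47.17
= 329.66 mOsm/kg ≈ 329.7 mOsm/kg
Osmolar gap = measured − calculated = 334 − 329.7 = 4.3 mOsm/kg

4.3 mOsm/kg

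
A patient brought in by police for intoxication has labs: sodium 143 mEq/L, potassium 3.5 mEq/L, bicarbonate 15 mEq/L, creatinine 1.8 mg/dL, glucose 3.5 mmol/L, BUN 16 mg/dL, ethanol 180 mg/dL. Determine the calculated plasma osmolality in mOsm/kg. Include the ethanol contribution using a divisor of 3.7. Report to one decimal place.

343.9 mOsm/kg

Calculated osmolality = 2·Na + glucose + BUN/2.8 + ethanol/3.7
= 2·143 + 3.5 + 16/2.8 + 180/3.7
= 286 + 3.50 + 5.71 + 48.65
= 343.86 mOsm/kg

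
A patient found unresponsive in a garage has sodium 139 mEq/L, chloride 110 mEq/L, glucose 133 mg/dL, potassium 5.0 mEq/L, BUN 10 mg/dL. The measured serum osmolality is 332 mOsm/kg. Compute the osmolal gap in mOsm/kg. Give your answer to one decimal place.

43.0 mOsm/kg

Calculated osmolality = 2·Na + glucose/18 + BUN/2.8
= 2·139 + 133/18 + 10/2.8
= 278 + 7.39 + 3.57
= 288.96 mOsm/kg ≈ 289.0 mOsm/kg
Osmolar gap = measured − calculated = 332 − 289.0 = 43.0 mOsm/kg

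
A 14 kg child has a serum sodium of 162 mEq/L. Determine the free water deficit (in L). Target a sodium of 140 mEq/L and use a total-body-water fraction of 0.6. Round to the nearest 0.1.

TBW = 0.6 · 14 = 8.4 L
Free water deficit = TBW · (Na/140 − 1)
= 8.4 · (162/140 − 1)
= 8.4 · 0.1571
= 1.32 L

1.3 L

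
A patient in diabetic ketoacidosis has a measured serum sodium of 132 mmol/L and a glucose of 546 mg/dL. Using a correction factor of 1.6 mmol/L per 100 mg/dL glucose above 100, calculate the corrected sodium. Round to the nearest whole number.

139 mmol/L

Corrected Na = measured Na + 1.6 · (glucose − 100)/100
= 132 + 1.6 · (546 − 100)/100
= 132 + 7.1
= 139.1 mmol/L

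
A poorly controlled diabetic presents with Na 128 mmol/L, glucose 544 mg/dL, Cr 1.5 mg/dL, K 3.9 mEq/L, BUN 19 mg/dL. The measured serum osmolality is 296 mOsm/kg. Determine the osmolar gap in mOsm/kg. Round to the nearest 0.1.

3.0 mOsm/kg

Calculated osmolality = 2·Na + glucose/18 + BUN/2.8
= 2·128 + 544/18 + 19/2.8
= 256 + 30.22 + 6.79
= 293.01 mOsm/kg ≈ 293.0 mOsm/kg
Osmolar gap = measured − calculated = 296 − 293.0 = 3.0 mOsm/kg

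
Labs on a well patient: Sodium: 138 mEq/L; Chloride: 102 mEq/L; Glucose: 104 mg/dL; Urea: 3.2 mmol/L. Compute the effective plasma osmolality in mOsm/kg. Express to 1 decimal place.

281.8 mOsm/kg

Effective osmolality excludes urea (freely permeant across cell membranes):
2·Na + glucose/18
= 2·138 + 104/18
= 276 + 5.78
= 281.78 mOsm/kg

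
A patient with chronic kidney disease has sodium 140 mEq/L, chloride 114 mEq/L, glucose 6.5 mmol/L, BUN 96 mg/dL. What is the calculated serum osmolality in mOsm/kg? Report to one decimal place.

320.8 mOsm/kg

Calculated osmolality = 2·Na + glucose + BUN/2.8
= 2·140 + 6.5 + 96/2.8
= 280 + 6.50 + 34.29
= 320.79 mOsm/kg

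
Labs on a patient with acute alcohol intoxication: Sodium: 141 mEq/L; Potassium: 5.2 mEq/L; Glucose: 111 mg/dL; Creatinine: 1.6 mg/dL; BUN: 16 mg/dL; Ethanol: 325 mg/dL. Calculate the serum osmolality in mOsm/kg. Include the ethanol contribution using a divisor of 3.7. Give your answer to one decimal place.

Calculated osmolality = 2·Na + glucose/18 + BUN/2.8 + ethanol/3.7
= 2·141 + 111/18 + 16/2.8 + 325/3.7
= 282 + 6.17 + 5.71 + 87.84
= 381.72 mOsm/kg

381.7 mOsm/kg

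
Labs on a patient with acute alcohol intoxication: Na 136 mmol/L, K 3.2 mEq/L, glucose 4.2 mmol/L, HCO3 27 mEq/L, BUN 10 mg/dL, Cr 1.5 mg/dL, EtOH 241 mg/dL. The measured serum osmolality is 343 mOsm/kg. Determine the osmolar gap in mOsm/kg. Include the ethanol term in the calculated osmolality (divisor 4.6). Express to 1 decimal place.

Calculated osmolality = 2·Na + glucose + BUN/2.8 + ethanol/4.6
= 2·136 + 4.2 + 10/2.8 + 241/4.6
= 272 + 4.20 + 3.57 + 52.39
= 332.16 mOsm/kg ≈ 332.2 mOsm/kg
Osmolar gap = measured − calculated = 343 − 332.2 = 10.8 mOsm/kg

10.8 mOsm/kg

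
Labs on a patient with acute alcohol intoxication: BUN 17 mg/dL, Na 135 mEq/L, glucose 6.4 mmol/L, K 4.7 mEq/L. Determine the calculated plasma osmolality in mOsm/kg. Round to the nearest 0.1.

282.5 mOsm/kg

Calculated osmolality = 2·Na + glucose + BUN/2.8
= 2·135 + 6.4 + 17/2.8
= 270 + 6.40 + 6.07
= 282.47 mOsm/kg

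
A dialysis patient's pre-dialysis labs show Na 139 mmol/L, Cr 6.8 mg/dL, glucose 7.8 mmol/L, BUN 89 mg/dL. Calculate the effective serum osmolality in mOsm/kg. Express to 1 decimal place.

285.8 mOsm/kg

Effective osmolality excludes urea (freely permeant across cell membranes):
2·Na + glucose
= 2·139 + 7.8
= 278 + 7.8
= 285.8 mOsm/kg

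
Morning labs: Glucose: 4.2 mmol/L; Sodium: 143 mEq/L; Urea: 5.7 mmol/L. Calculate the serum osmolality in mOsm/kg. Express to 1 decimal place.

Calculated osmolality = 2·Na + glucose + urea
= 2·143 + 4.2 + 5.7
= 286 + 4.20 + 5.70
= 295.9 mOsm/kg

295.9 mOsm/kg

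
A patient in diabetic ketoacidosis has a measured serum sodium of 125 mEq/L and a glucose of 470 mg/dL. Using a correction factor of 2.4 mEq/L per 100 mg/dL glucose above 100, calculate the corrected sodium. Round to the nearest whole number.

134 mEq/L

Corrected Na = measured Na + 2.4 · (glucose − 100)/100
= 125 + 2.4 · (470 − 100)/100
= 125 + 8.9
= 133.9 mEq/L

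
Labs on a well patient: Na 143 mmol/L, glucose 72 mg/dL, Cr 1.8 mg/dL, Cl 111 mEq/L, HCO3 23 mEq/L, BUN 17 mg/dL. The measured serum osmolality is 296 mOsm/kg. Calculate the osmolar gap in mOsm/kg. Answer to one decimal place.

-0.1 mOsm/kg

Calculated osmolality = 2·Na + glucose/18 + BUN/2.8
= 2·143 + 72/18 + 17/2.8
= 286 + 4 + 6.07
= 296.07 mOsm/kg ≈ 296.1 mOsm/kg
Osmolar gap = measured − calculated = 296 − 296.1 = -0.1 mOsm/kg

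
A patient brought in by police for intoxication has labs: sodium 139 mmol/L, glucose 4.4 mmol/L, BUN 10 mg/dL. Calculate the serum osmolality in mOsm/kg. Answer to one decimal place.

286.0 mOsm/kg

Calculated osmolality = 2·Na + glucose + BUN/2.8
= 2·139 + 4.4 + 10/2.8
= 278 + 4.40 + 3.57
= 285.97 mOsm/kg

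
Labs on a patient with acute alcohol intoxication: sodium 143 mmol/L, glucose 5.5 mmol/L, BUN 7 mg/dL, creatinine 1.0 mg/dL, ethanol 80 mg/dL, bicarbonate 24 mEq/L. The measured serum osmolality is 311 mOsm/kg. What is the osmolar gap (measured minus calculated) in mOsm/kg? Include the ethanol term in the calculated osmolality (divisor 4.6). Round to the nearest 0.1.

-0.4 mOsm/kg

Calculated osmolality = 2·Na + glucose + BUN/2.8 + ethanol/4.6
= 2·143 + 5.5 + 7/2.8 + 80/4.6
= 286 + 5.50 + 2.50 + 17.39
= 311.39 mOsm/kg ≈ 311.4 mOsm/kg
Osmolar gap = measured − calculated = 311 − 311.4 = -0.4 mOsm/kg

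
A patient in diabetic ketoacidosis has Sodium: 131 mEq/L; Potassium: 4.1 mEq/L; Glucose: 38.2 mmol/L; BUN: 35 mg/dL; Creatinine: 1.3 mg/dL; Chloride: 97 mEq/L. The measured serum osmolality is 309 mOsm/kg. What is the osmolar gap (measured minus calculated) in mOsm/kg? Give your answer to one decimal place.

-3.7 mOsm/kg

Calculated osmolality = 2·Na + glucose + BUN/2.8
= 2·131 + 38.2 + 35/2.8
= 262 + 38.20 + 12.50
= 312.7 mOsm/kg ≈ 312.7 mOsm/kg
Osmolar gap = measured − calculated = 309 − 312.7 = -3.7 mOsm/kg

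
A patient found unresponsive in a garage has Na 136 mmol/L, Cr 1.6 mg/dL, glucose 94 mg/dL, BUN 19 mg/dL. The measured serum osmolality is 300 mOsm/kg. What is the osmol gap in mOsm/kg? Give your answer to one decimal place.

Calculated osmolality = 2·Na + glucose/18 + BUN/2.8
= 2·136 + 94/18 + 19/2.8
= 272 + 5.22 + 6.79
= 284.01 mOsm/kg ≈ 284.0 mOsm/kg
Osmolar gap = measured − calculated = 300 − 284.0 = 16.0 mOsm/kg

16.0 mOsm/kg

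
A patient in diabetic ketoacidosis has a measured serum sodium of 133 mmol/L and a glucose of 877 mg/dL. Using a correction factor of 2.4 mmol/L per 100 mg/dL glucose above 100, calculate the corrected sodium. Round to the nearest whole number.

Corrected Na = measured Na + 2.4 · (glucose − 100)/100
= 133 + 2.4 · (877 − 100)/100
= 133 + 18.6
= 151.6 mmol/L

152 mmol/L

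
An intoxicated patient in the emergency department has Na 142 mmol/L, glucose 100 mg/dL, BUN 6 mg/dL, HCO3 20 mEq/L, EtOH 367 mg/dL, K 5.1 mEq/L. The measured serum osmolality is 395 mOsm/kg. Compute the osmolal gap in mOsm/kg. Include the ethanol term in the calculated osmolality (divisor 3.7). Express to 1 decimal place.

Calculated osmolality = 2·Na + glucose/18 + BUN/2.8 + ethanol/3.7
= 2·142 + 100/18 + 6/2.8 + 367/3.7
= 284 + 5.56 + 2.14 + 99.19
= 390.89 mOsm/kg ≈ 390.9 mOsm/kg
Osmolar gap = measured − calculated = 395 − 390.9 = 4.1 mOsm/kg

4.1 mOsm/kg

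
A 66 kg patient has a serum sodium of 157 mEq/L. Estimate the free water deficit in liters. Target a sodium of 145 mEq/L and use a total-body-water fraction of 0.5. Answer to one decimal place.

2.7 L

TBW = 0.5 · 66 = 33 L
Free water deficit = TBW · (Na/145 − 1)
= 33 · (157/145 − 1)
= 33 · 0.0828
= 2.73 L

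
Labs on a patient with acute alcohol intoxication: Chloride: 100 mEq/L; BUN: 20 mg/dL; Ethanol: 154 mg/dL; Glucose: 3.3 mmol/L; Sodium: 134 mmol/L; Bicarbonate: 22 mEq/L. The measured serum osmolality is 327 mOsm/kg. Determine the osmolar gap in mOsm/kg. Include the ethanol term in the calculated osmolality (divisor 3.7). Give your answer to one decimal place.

Calculated osmolality = 2·Na + glucose + BUN/2.8 + ethanol/3.7
= 2·134 + 3.3 + 20/2.8 + 154/3.7
= 268 + 3.30 + 7.14 + 41.62
= 320.06 mOsm/kg ≈ 320.1 mOsm/kg
Osmolar gap = measured − calculated = 327 − 320.1 = 6.9 mOsm/kg

6.9 mOsm/kg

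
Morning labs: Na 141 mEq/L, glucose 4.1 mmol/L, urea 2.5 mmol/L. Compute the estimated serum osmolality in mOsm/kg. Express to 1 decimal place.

Calculated osmolality = 2·Na + glucose + urea
= 2·141 + 4.1 + 2.5
= 282 + 4.10 + 2.50
= 288.6 mOsm/kg

288.6 mOsm/kg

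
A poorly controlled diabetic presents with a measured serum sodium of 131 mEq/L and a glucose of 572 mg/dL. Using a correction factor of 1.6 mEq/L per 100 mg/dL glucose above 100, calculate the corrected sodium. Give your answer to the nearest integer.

Corrected Na = measured Na + 1.6 · (glucose − 100)/100
= 131 + 1.6 · (572 − 100)/100
= 131 + 7.6
= 138.6 mEq/L

139 mEq/L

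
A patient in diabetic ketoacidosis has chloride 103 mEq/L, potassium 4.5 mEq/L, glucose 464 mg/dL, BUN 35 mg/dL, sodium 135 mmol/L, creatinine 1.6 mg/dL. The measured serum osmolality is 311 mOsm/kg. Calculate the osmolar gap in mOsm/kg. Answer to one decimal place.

Calculated osmolality = 2·Na + glucose/18 + BUN/2.8
= 2·135 + 464/18 + 35/2.8
= 270 + 25.78 + 12.50
= 308.28 mOsm/kg ≈ 308.3 mOsm/kg
Osmolar gap = measured − calculated = 311 − 308.3 = 2.7 mOsm/kg

2.7 mOsm/kg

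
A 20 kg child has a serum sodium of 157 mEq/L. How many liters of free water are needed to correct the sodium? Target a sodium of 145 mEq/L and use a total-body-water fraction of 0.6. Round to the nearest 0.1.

1.0 L

TBW = 0.6 · 20 = 12 L
Free water deficit = TBW · (Na/145 − 1)
= 12 · (157/145 − 1)
= 12 · 0.0828
= 0.99 L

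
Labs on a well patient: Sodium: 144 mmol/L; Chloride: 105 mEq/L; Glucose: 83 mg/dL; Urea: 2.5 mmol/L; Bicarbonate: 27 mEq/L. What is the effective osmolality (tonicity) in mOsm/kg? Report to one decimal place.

Effective osmolality excludes urea (freely permeant across cell membranes):
2·Na + glucose/18
= 2·144 + 83/18
= 288 + 4.61
= 292.61 mOsm/kg

292.6 mOsm/kg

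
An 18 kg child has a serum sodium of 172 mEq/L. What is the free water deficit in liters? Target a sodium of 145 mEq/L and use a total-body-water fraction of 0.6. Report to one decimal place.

2.0 L

TBW = 0.6 · 18 = 10.8 L
Free water deficit = TBW · (Na/145 − 1)
= 10.8 · (172/145 − 1)
= 10.8 · 0.1862
= 2.01 L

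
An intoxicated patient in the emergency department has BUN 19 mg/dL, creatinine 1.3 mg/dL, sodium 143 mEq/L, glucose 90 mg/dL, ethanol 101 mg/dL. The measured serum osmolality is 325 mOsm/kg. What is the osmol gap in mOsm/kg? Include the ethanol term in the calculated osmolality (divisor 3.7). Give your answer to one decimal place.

Calculated osmolality = 2·Na + glucose/18 + BUN/2.8 + ethanol/3.7
= 2·143 + 90/18 + 19/2.8 + 101/3.7
= 286 + 5 + 6.79 + 27.30
= 325.09 mOsm/kg ≈ 325.1 mOsm/kg
Osmolar gap = measured − calculated = 325 − 325.1 = -0.1 mOsm/kg

-0.1 mOsm/kg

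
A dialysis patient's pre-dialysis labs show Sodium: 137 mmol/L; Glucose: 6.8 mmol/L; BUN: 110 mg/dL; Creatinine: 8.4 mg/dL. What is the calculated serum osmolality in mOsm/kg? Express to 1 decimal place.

320.1 mOsm/kg

Calculated osmolality = 2·Na + glucose + BUN/2.8
= 2·137 + 6.8 + 110/2.8
= 274 + 6.80 + 39.29
= 320.09 mOsm/kg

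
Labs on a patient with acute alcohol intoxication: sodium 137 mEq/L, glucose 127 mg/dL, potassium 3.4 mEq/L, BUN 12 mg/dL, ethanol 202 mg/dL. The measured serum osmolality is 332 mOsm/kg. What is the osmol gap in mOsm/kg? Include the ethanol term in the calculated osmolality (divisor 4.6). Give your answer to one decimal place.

2.7 mOsm/kg

Calculated osmolality = 2·Na + glucose/18 + BUN/2.8 + ethanol/4.6
= 2·137 + 127/18 + 12/2.8 + 202/4.6
= 274 + 7.06 + 4.29 + 43.91
= 329.26 mOsm/kg ≈ 329.3 mOsm/kg
Osmolar gap = measured − calculated = 332 − 329.3 = 2.7 mOsm/kg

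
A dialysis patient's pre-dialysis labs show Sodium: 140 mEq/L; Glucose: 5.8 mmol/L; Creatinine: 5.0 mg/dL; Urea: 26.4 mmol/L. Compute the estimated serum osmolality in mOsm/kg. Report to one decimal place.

312.2 mOsm/kg

Calculated osmolality = 2·Na + glucose + urea
= 2·140 + 5.8 + 26.4
= 280 + 5.80 + 26.40
= 312.2 mOsm/kg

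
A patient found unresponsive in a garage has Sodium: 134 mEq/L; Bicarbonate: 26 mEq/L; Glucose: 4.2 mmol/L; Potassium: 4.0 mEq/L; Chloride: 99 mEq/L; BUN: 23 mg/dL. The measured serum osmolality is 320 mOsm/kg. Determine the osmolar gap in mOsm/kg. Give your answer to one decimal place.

39.6 mOsm/kg

Calculated osmolality = 2·Na + glucose + BUN/2.8
= 2·134 + 4.2 + 23/2.8
= 268 + 4.20 + 8.21
= 280.41 mOsm/kg ≈ 280.4 mOsm/kg
Osmolar gap = measured − calculated = 320 − 280.4 = 39.6 mOsm/kg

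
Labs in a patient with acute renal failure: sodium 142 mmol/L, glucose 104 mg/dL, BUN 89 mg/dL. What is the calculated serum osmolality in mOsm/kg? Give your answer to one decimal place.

Calculated osmolality = 2·Na + glucose/18 + BUN/2.8
= 2·142 + 104/18 + 89/2.8
= 284 + 5.78 + 31.79
= 321.57 mOsm/kg

321.6 mOsm/kg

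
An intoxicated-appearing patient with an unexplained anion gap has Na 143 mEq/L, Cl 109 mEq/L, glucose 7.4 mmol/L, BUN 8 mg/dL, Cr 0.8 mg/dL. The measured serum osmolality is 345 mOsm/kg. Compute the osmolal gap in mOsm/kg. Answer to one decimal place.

Calculated osmolality = 2·Na + glucose + BUN/2.8
= 2·143 + 7.4 + 8/2.8
= 286 + 7.40 + 2.86
= 296.26 mOsm/kg ≈ 296.3 mOsm/kg
Osmolar gap = measured − calculated = 345 − 296.3 = 48.7 mOsm/kg

48.7 mOsm/kg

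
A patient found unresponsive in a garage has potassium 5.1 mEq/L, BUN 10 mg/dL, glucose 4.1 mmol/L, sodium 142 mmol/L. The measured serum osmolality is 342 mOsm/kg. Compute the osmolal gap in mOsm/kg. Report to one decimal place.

Calculated osmolality = 2·Na + glucose + BUN/2.8
= 2·142 + 4.1 + 10/2.8
= 284 + 4.10 + 3.57
= 291.67 mOsm/kg ≈ 291.7 mOsm/kg
Osmolar gap = measured − calculated = 342 − 291.7 = 50.3 mOsm/kg

50.3 mOsm/kg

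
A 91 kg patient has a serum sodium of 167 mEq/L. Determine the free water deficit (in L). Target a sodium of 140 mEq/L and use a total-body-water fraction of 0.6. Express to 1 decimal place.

TBW = 0.6 · 91 = 54.6 L
Free water deficit = TBW · (Na/140 − 1)
= 54.6 · (167/140 − 1)
= 54.6 · 0.1929
= 10.53 L

10.5 L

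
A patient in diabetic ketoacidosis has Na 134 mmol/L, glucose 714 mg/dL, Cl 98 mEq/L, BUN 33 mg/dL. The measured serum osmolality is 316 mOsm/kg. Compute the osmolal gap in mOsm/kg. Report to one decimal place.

-3.5 mOsm/kg

Calculated osmolality = 2·Na + glucose/18 + BUN/2.8
= 2·134 + 714/18 + 33/2.8
= 268 + 39.67 + 11.79
= 319.46 mOsm/kg ≈ 319.5 mOsm/kg
Osmolar gap = measured − calculated = 316 − 319.5 = -3.5 mOsm/kg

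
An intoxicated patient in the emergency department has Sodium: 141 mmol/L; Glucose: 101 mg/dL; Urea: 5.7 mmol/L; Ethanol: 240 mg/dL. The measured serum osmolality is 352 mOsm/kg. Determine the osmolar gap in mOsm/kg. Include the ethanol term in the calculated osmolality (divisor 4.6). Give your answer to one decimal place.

Calculated osmolality = 2·Na + glucose/18 + urea + ethanol/4.6
= 2·141 + 101/18 + 5.7 + 240/4.6
= 282 + 5.61 + 5.70 + 52.17
= 345.48 mOsm/kg ≈ 345.5 mOsm/kg
Osmolar gap = measured − calculated = 352 − 345.5 = 6.5 mOsm/kg

6.5 mOsm/kg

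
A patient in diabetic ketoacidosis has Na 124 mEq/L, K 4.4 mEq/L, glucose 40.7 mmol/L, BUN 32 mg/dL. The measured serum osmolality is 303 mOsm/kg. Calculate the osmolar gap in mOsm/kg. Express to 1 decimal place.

Calculated osmolality = 2·Na + glucose + BUN/2.8
= 2·124 + 40.7 + 32/2.8
= 248 + 40.70 + 11.43
= 300.13 mOsm/kg ≈ 300.1 mOsm/kg
Osmolar gap = measured − calculated = 303 − 300.1 = 2.9 mOsm/kg

2.9 mOsm/kg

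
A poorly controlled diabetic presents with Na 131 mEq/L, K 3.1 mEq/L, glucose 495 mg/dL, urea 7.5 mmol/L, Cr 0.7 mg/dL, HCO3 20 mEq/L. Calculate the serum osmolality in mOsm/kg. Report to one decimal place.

297.0 mOsm/kg

Calculated osmolality = 2·Na + glucose/18 + urea
= 2·131 + 495/18 + 7.5
= 262 + 27.50 + 7.50
= 297 mOsm/kg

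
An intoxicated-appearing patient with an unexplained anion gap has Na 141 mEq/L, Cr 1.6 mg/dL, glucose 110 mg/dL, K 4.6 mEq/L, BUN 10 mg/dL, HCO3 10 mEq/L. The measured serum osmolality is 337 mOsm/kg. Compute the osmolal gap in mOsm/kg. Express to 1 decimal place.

45.3 mOsm/kg

Calculated osmolality = 2·Na + glucose/18 + BUN/2.8
= 2·141 + 110/18 + 10/2.8
= 282 + 6.11 + 3.57
= 291.68 mOsm/kg ≈ 291.7 mOsm/kg
Osmolar gap = measured − calculated = 337 − 291.7 = 45.3 mOsm/kg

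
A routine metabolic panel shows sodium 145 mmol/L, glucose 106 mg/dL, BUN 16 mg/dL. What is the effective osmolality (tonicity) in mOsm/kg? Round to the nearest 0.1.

Effective osmolality excludes urea (freely permeant across cell membranes):
2·Na + glucose/18
= 2·145 + 106/18
= 290 + 5.89
= 295.89 mOsm/kg

295.9 mOsm/kg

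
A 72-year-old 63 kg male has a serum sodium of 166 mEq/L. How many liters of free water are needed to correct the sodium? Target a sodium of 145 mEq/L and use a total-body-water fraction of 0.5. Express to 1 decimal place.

4.6 L

TBW = 0.5 · 63 = 31.5 L
Free water deficit = TBW · (Na/145 − 1)
= 31.5 · (166/145 − 1)
= 31.5 · 0.1448
= 4.56 L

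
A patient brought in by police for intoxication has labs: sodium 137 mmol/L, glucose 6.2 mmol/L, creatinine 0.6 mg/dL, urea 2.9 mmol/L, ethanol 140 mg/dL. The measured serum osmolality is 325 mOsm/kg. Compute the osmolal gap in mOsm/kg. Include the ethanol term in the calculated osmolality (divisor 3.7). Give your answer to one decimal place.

Calculated osmolality = 2·Na + glucose + urea + ethanol/3.7
= 2·137 + 6.2 + 2.9 + 140/3.7
= 274 + 6.20 + 2.90 + 37.84
= 320.94 mOsm/kg ≈ 320.9 mOsm/kg
Osmolar gap = measured − calculated = 325 − 320.9 = 4.1 mOsm/kg

4.1 mOsm/kg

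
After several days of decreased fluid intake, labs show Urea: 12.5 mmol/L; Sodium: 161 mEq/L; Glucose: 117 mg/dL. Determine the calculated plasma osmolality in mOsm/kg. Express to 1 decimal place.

Calculated osmolality = 2·Na + glucose/18 + urea
= 2·161 + 117/18 + 12.5
= 322 + 6.50 + 12.50
= 341 mOsm/kg

341.0 mOsm/kg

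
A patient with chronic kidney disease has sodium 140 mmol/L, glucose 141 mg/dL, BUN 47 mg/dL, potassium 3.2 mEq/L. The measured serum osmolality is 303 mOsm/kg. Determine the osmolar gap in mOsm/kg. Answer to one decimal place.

Calculated osmolality = 2·Na + glucose/18 + BUN/2.8
= 2·140 + 141/18 + 47/2.8
= 280 + 7.83 + 16.79
= 304.62 mOsm/kg ≈ 304.6 mOsm/kg
Osmolar gap = measured − calculated = 303 − 304.6 = -1.6 mOsm/kg

-1.6 mOsm/kg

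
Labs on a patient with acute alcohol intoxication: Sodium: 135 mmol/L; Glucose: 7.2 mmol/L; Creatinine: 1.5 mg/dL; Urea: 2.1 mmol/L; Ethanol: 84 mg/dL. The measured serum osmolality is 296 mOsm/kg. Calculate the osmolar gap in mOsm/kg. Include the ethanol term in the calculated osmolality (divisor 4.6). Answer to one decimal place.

Calculated osmolality = 2·Na + glucose + urea + ethanol/4.6
= 2·135 + 7.2 + 2.1 + 84/4.6
= 270 + 7.20 + 2.10 + 18.26
= 297.56 mOsm/kg ≈ 297.6 mOsm/kg
Osmolar gap = measured − calculated = 296 − 297.6 = -1.6 mOsm/kg

-1.6 mOsm/kg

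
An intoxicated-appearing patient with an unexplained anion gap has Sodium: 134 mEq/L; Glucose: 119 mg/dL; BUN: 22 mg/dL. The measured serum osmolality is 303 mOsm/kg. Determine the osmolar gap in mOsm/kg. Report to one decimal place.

Calculated osmolality = 2·Na + glucose/18 + BUN/2.8
= 2·134 + 119/18 + 22/2.8
= 268 + 6.61 + 7.86
= 282.47 mOsm/kg ≈ 282.5 mOsm/kg
Osmolar gap = measured − calculated = 303 − 282.5 = 20.5 mOsm/kg

20.5 mOsm/kg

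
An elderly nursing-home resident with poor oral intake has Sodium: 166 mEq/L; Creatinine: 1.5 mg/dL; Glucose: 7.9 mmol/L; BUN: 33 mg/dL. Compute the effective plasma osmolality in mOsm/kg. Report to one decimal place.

339.9 mOsm/kg

Effective osmolality excludes urea (freely permeant across cell membranes):
2·Na + glucose
= 2·166 + 7.9
= 332 + 7.9
= 339.9 mOsm/kg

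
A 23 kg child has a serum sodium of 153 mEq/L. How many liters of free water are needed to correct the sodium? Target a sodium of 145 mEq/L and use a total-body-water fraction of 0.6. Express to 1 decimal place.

0.8 L

TBW = 0.6 · 23 = 13.8 L
Free water deficit = TBW · (Na/145 − 1)
= 13.8 · (153/145 − 1)
= 13.8 · 0.0552
= 0.76 L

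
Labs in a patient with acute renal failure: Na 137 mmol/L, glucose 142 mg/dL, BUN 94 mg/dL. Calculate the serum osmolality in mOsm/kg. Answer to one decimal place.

Calculated osmolality = 2·Na + glucose/18 + BUN/2.8
= 2·137 + 142/18 + 94/2.8
= 274 + 7.89 + 33.57
= 315.46 mOsm/kg

315.5 mOsm/kg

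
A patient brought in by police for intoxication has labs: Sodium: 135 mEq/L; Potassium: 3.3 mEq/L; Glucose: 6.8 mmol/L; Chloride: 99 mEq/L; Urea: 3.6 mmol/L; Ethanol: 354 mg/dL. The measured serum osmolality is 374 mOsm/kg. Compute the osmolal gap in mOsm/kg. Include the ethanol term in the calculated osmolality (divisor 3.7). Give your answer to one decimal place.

Calculated osmolality = 2·Na + glucose + urea + ethanol/3.7
= 2·135 + 6.8 + 3.6 + 354/3.7
= 270 + 6.80 + 3.60 + 95.68
= 376.08 mOsm/kg ≈ 376.1 mOsm/kg
Osmolar gap = measured − calculated = 374 − 376.1 = -2.1 mOsm/kg

-2.1 mOsm/kg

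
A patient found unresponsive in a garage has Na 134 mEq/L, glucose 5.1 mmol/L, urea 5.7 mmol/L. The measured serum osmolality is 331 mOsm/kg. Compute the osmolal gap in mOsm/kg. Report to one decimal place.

52.2 mOsm/kg

Calculated osmolality = 2·Na + glucose + urea
= 2·134 + 5.1 + 5.7
= 268 + 5.10 + 5.70
= 278.8 mOsm/kg ≈ 278.8 mOsm/kg
Osmolar gap = measured − calculated = 331 − 278.8 = 52.2 mOsm/kg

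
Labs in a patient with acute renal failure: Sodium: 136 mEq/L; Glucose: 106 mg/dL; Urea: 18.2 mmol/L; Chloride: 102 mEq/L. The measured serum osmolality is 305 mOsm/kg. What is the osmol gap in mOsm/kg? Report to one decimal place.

Calculated osmolality = 2·Na + glucose/18 + urea
= 2·136 + 106/18 + 18.2
= 272 + 5.89 + 18.20
= 296.09 mOsm/kg ≈ 296.1 mOsm/kg
Osmolar gap = measured − calculated = 305 − 296.1 = 8.9 mOsm/kg

8.9 mOsm/kg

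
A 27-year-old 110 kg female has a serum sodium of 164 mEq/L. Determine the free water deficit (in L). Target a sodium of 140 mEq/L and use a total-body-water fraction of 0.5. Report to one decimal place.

TBW = 0.5 · 110 = 55 L
Free water deficit = TBW · (Na/140 − 1)
= 55 · (164/140 − 1)
= 55 · 0.1714
= 9.43 L

9.4 L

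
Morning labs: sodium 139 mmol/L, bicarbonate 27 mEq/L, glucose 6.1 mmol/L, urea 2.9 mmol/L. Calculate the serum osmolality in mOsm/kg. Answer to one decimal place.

287.0 mOsm/kg

Calculated osmolality = 2·Na + glucose + urea
= 2·139 + 6.1 + 2.9
= 278 + 6.10 + 2.90
= 287 mOsm/kg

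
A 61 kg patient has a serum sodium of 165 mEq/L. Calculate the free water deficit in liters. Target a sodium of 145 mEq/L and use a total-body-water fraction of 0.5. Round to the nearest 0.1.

4.2 L

TBW = 0.5 · 61 = 30.5 L
Free water deficit = TBW · (Na/145 − 1)
= 30.5 · (165/145 − 1)
= 30.5 · 0.1379
= 4.21 L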